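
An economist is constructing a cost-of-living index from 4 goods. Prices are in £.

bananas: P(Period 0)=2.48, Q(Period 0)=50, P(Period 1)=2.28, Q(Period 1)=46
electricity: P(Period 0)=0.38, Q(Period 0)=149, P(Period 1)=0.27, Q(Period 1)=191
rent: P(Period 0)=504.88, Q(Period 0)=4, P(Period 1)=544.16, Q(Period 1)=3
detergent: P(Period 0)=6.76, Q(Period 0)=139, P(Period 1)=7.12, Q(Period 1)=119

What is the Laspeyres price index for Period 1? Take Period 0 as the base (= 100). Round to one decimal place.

Laspeyres price index uses base-period quantities as weights.
ΣP(Period 1)·Q(Period 0) = 2.28×50 + 0.27×149 + 544.16×4 + 7.12×139 = 114 + 40.23 + 2176.64 + 989.68 = 3320.55
ΣP(Period 0)·Q(Period 0) = 2.48×50 + 0.38×149 + 504.88×4 + 6.76×139 = 124 + 56.62 + 2019.52 + 939.64 = 3139.78
Index = 3320.55 / 3139.78 × 100 = 105.7574

105.8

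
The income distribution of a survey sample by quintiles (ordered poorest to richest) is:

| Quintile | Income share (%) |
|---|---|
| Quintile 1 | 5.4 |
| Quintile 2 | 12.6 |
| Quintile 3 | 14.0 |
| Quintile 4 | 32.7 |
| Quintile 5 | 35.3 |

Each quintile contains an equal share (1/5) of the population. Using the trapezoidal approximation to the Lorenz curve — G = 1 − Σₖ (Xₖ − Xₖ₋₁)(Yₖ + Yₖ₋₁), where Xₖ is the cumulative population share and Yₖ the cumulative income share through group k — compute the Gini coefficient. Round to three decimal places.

0.320

Cumulative income shares Yₖ: 0.0540, 0.1800, 0.3200, 0.6470, 1.0000
Σ (Xₖ−Xₖ₋₁)(Yₖ+Yₖ₋₁) = (1/5)(0.0540+0.0000) + (1/5)(0.1800+0.0540) + (1/5)(0.3200+0.1800) + (1/5)(0.6470+0.3200) + (1/5)(1.0000+0.6470)
  = 0.0108 + 0.0468 + 0.1000 + 0.1934 + 0.3294 = 0.6804
G = 1 − 0.6804 = 0.3196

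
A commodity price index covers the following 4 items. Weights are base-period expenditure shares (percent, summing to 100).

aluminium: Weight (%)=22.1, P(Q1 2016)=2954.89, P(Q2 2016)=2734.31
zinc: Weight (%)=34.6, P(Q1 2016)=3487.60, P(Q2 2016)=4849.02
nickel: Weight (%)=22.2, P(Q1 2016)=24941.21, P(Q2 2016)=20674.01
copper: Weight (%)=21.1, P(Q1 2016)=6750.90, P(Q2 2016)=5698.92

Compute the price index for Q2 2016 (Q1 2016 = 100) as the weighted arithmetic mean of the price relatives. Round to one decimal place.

104.8

aluminium: 22.1 × (2734.31/2954.89) = 22.1 × 0.925351 = 20.4503
zinc: 34.6 × (4849.02/3487.60) = 34.6 × 1.390360 = 48.1065
nickel: 22.2 × (20674.01/24941.21) = 22.2 × 0.828910 = 18.4018
copper: 21.1 × (5698.92/6750.90) = 21.1 × 0.844172 = 17.8120
Index = Σ wᵢ·(p₁ᵢ/p₀ᵢ) = 20.4503 + 48.1065 + 18.4018 + 17.8120 = 104.7705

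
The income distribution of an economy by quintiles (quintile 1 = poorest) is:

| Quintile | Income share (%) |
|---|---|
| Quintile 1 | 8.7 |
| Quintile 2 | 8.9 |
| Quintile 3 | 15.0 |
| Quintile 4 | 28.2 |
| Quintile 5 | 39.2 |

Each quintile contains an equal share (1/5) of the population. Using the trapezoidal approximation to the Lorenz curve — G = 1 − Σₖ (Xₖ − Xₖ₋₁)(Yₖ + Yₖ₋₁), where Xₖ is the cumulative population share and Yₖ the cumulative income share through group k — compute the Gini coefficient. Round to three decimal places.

0.321

Cumulative income shares Yₖ: 0.0870, 0.1760, 0.3260, 0.6080, 1.0000
Σ (Xₖ−Xₖ₋₁)(Yₖ+Yₖ₋₁) = (1/5)(0.0870+0.0000) + (1/5)(0.1760+0.0870) + (1/5)(0.3260+0.1760) + (1/5)(0.6080+0.3260) + (1/5)(1.0000+0.6080)
  = 0.0174 + 0.0526 + 0.1004 + 0.1868 + 0.3216 = 0.6788
G = 1 − 0.6788 = 0.3212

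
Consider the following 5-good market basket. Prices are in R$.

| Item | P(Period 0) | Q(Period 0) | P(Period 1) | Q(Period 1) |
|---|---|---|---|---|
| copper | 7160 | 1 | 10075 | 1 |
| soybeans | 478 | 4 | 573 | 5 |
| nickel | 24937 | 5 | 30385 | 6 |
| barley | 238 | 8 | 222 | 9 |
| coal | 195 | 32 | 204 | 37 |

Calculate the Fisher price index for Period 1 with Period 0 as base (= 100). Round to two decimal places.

121.58

Laspeyres component (base-period weights):
ΣP(Period 1)Q(Period 0) = 10075×1 + 573×4 + 30385×5 + 222×8 + 204×32 = 10075 + 2292 + 151925 + 1776 + 6528 = 172596
ΣP(Period 0)Q(Period 0) = 7160×1 + 478×4 + 24937×5 + 238×8 + 195×32 = 7160 + 1912 + 124685 + 1904 + 6240 = 141901
L = 172596 / 141901 × 100 = 121.6313
Paasche component (current-period weights):
ΣP(Period 1)Q(Period 1) = 10075×1 + 573×5 + 30385×6 + 222×9 + 204×37 = 10075 + 2865 + 182310 + 1998 + 7548 = 204796
ΣP(Period 0)Q(Period 1) = 7160×1 + 478×5 + 24937×6 + 238×9 + 195×37 = 7160 + 2390 + 149622 + 2142 + 7215 = 168529
P = 204796 / 168529 × 100 = 121.5197
Fisher = √(L × P) = √(121.6313 × 121.5197) = 121.5755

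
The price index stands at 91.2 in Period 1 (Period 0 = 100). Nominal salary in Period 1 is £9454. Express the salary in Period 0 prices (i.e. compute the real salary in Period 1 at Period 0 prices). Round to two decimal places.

10366.23

Real = Nominal ÷ (Index/100) = 9454 ÷ (91.2/100)
     = 9454 ÷ 0.912 = 10366.2281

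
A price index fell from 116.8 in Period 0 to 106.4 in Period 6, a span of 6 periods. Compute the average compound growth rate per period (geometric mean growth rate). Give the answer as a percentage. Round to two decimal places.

-1.54%

Growth factor = (106.4/116.8)^(1/6) = (0.910959)^(1/6) = 0.984577
Growth rate = 0.984577 − 1 = -0.015423 = -1.5423%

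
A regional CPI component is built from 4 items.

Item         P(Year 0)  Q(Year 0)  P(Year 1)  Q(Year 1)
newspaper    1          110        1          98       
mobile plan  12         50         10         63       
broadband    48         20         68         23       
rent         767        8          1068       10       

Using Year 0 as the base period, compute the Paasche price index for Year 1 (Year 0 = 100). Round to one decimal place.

134.7

Paasche price index uses current-period quantities as weights.
ΣP(Year 1)·Q(Year 1) = 1×98 + 10×63 + 68×23 + 1068×10 = 98 + 630 + 1564 + 10680 = 12972
ΣP(Year 0)·Q(Year 1) = 1×98 + 12×63 + 48×23 + 767×10 = 98 + 756 + 1104 + 7670 = 9628
Index = 12972 / 9628 × 100 = 134.7320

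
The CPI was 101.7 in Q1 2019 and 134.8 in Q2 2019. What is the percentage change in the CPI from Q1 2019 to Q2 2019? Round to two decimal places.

Change = (134.8 − 101.7) / 101.7 × 100
       = 33.1 / 101.7 × 100 = 32.5467%

32.55%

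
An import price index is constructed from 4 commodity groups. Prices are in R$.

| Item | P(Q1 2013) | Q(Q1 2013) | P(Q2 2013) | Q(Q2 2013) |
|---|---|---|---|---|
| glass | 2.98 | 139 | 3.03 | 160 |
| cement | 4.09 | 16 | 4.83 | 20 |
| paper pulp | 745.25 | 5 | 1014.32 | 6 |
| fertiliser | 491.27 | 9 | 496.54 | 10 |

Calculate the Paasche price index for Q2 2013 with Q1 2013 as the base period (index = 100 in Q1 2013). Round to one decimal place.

117.0

Paasche price index uses current-period quantities as weights.
ΣP(Q2 2013)·Q(Q2 2013) = 3.03×160 + 4.83×20 + 1014.32×6 + 496.54×10 = 484.8 + 96.6 + 6085.92 + 4965.4 = 11632.72
ΣP(Q1 2013)·Q(Q2 2013) = 2.98×160 + 4.09×20 + 745.25×6 + 491.27×10 = 476.8 + 81.8 + 4471.5 + 4912.7 = 9942.8
Index = 11632.72 / 9942.8 × 100 = 116.9964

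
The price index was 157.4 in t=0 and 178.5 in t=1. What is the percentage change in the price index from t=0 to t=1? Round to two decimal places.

13.41%

Change = (178.5 − 157.4) / 157.4 × 100
       = 21.1 / 157.4 × 100 = 13.4053%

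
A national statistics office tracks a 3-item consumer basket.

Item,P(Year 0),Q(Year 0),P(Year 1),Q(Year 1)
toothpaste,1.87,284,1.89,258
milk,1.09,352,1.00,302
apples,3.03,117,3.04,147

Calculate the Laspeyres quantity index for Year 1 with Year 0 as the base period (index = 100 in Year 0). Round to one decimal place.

99.0

Laspeyres quantity index uses base-period prices as weights.
ΣP(Year 0)·Q(Year 1) = 1.87×258 + 1.09×302 + 3.03×147 = 482.46 + 329.18 + 445.41 = 1257.05
ΣP(Year 0)·Q(Year 0) = 1.87×284 + 1.09×352 + 3.03×117 = 531.08 + 383.68 + 354.51 = 1269.27
Index = 1257.05 / 1269.27 × 100 = 99.0372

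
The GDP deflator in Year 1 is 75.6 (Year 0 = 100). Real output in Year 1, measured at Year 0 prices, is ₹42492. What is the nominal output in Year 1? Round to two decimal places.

32123.95

Nominal = Real × (Index/100) = 42492 × (75.6/100)
        = 42492 × 0.756 = 32123.9520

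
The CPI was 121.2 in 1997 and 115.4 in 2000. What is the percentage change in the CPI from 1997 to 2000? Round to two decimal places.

-4.79%

Change = (115.4 − 121.2) / 121.2 × 100
       = -5.8 / 121.2 × 100 = -4.7855%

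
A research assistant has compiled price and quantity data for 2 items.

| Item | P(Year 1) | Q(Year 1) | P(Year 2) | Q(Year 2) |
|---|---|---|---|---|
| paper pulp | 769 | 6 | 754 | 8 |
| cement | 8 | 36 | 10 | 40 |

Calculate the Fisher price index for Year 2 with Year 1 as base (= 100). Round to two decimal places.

Laspeyres component (base-period weights):
ΣP(Year 2)Q(Year 1) = 754×6 + 10×36 = 4524 + 360 = 4884
ΣP(Year 1)Q(Year 1) = 769×6 + 8×36 = 4614 + 288 = 4902
L = 4884 / 4902 × 100 = 99.6328
Paasche component (current-period weights):
ΣP(Year 2)Q(Year 2) = 754×8 + 10×40 = 6032 + 400 = 6432
ΣP(Year 1)Q(Year 2) = 769×8 + 8×40 = 6152 + 320 = 6472
P = 6432 / 6472 × 100 = 99.3820
Fisher = √(L × P) = √(99.6328 × 99.3820) = 99.5073

99.51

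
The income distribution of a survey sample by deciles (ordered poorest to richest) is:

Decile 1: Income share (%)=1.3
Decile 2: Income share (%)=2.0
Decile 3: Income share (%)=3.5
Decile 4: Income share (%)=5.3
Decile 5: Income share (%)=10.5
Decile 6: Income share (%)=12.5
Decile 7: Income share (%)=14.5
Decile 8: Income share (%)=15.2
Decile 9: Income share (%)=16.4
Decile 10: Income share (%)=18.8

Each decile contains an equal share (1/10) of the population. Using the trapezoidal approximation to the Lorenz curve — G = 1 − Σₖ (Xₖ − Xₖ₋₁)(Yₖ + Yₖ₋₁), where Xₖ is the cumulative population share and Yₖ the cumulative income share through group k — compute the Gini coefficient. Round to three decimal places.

Cumulative income shares Yₖ: 0.0130, 0.0330, 0.0680, 0.1210, 0.2260, 0.3510, 0.4960, 0.6480, 0.8120, 1.0000
Σ (Xₖ−Xₖ₋₁)(Yₖ+Yₖ₋₁) = (1/10)(0.0130+0.0000) + (1/10)(0.0330+0.0130) + (1/10)(0.0680+0.0330) + (1/10)(0.1210+0.0680) + (1/10)(0.2260+0.1210) + (1/10)(0.3510+0.2260) + (1/10)(0.4960+0.3510) + (1/10)(0.6480+0.4960) + (1/10)(0.8120+0.6480) + (1/10)(1.0000+0.8120)
  = 0.0013 + 0.0046 + 0.0101 + 0.0189 + 0.0347 + 0.0577 + 0.0847 + 0.1144 + 0.1460 + 0.1812 = 0.6536
G = 1 − 0.6536 = 0.3464

0.346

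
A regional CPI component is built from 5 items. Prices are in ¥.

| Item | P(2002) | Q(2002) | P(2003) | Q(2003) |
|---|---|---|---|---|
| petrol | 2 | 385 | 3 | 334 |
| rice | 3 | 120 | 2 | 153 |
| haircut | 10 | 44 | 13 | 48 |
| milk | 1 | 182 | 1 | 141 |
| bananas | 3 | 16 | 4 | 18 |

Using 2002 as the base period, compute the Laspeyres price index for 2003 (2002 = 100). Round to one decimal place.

122.9

Laspeyres price index uses base-period quantities as weights.
ΣP(2003)·Q(2002) = 3×385 + 2×120 + 13×44 + 1×182 + 4×16 = 1155 + 240 + 572 + 182 + 64 = 2213
ΣP(2002)·Q(2002) = 2×385 + 3×120 + 10×44 + 1×182 + 3×16 = 770 + 360 + 440 + 182 + 48 = 1800
Index = 2213 / 1800 × 100 = 122.9444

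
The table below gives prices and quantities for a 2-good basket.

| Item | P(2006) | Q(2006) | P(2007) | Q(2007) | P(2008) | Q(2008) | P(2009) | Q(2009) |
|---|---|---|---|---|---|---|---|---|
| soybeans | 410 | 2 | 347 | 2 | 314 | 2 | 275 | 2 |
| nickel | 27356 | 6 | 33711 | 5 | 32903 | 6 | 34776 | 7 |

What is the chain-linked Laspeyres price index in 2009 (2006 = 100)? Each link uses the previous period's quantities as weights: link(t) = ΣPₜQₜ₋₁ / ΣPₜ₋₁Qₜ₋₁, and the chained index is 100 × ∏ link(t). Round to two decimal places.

126.82

Link 2006→2007:
ΣP(2007)Q(2006) = 347×2 + 33711×6 = 694 + 202266 = 202960
ΣP(2006)Q(2006) = 410×2 + 27356×6 = 820 + 164136 = 164956
link = 202960/164956 = 1.230389
Link 2007→2008:
ΣP(2008)Q(2007) = 314×2 + 32903×5 = 628 + 164515 = 165143
ΣP(2007)Q(2007) = 347×2 + 33711×5 = 694 + 168555 = 169249
link = 165143/169249 = 0.975740
Link 2008→2009:
ΣP(2009)Q(2008) = 275×2 + 34776×6 = 550 + 208656 = 209206
ΣP(2008)Q(2008) = 314×2 + 32903×6 = 628 + 197418 = 198046
link = 209206/198046 = 1.056351
Chained index = 100 × 1.230389 × 0.975740 × 1.056351 = 126.8190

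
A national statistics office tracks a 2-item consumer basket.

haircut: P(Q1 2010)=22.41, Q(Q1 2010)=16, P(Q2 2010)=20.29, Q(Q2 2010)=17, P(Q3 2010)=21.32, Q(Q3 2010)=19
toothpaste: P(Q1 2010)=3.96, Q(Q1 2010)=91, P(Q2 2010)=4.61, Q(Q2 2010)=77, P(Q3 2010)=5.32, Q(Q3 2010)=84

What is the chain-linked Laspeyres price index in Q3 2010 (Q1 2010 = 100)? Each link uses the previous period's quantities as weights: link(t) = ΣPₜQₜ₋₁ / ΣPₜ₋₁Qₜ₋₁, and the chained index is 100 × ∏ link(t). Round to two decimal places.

Link Q1 2010→Q2 2010:
ΣP(Q2 2010)Q(Q1 2010) = 20.29×16 + 4.61×91 = 324.64 + 419.51 = 744.15
ΣP(Q1 2010)Q(Q1 2010) = 22.41×16 + 3.96×91 = 358.56 + 360.36 = 718.92
link = 744.15/718.92 = 1.035094
Link Q2 2010→Q3 2010:
ΣP(Q3 2010)Q(Q2 2010) = 21.32×17 + 5.32×77 = 362.44 + 409.64 = 772.08
ΣP(Q2 2010)Q(Q2 2010) = 20.29×17 + 4.61×77 = 344.93 + 354.97 = 699.9
link = 772.08/699.9 = 1.103129
Chained index = 100 × 1.035094 × 1.103129 = 114.1843

114.18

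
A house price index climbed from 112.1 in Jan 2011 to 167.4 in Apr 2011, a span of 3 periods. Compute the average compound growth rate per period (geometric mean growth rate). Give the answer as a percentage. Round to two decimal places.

14.30%

Growth factor = (167.4/112.1)^(1/3) = (1.493310)^(1/3) = 1.143010
Growth rate = 1.143010 − 1 = 0.143010 = 14.3010%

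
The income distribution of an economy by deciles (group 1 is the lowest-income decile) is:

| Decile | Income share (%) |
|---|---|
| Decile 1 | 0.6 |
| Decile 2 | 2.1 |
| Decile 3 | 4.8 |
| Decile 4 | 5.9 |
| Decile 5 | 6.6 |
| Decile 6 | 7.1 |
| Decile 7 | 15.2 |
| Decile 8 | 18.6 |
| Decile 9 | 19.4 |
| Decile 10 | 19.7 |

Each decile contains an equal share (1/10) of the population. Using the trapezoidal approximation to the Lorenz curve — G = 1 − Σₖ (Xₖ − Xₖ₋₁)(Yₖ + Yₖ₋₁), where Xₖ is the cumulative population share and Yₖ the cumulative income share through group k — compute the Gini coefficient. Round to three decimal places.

0.390

Cumulative income shares Yₖ: 0.0060, 0.0270, 0.0750, 0.1340, 0.2000, 0.2710, 0.4230, 0.6090, 0.8030, 1.0000
Σ (Xₖ−Xₖ₋₁)(Yₖ+Yₖ₋₁) = (1/10)(0.0060+0.0000) + (1/10)(0.0270+0.0060) + (1/10)(0.0750+0.0270) + (1/10)(0.1340+0.0750) + (1/10)(0.2000+0.1340) + (1/10)(0.2710+0.2000) + (1/10)(0.4230+0.2710) + (1/10)(0.6090+0.4230) + (1/10)(0.8030+0.6090) + (1/10)(1.0000+0.8030)
  = 0.0006 + 0.0033 + 0.0102 + 0.0209 + 0.0334 + 0.0471 + 0.0694 + 0.1032 + 0.1412 + 0.1803 = 0.6096
G = 1 − 0.6096 = 0.3904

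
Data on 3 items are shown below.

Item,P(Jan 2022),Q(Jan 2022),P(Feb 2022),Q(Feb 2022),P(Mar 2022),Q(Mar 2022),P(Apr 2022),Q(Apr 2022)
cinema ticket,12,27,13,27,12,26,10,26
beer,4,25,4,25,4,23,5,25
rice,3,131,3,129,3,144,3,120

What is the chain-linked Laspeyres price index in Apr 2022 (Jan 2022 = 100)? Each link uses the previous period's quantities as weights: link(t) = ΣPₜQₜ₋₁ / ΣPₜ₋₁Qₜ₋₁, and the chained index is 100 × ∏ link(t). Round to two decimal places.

96.51

Link Jan 2022→Feb 2022:
ΣP(Feb 2022)Q(Jan 2022) = 13×27 + 4×25 + 3×131 = 351 + 100 + 393 = 844
ΣP(Jan 2022)Q(Jan 2022) = 12×27 + 4×25 + 3×131 = 324 + 100 + 393 = 817
link = 844/817 = 1.033048
Link Feb 2022→Mar 2022:
ΣP(Mar 2022)Q(Feb 2022) = 12×27 + 4×25 + 3×129 = 324 + 100 + 387 = 811
ΣP(Feb 2022)Q(Feb 2022) = 13×27 + 4×25 + 3×129 = 351 + 100 + 387 = 838
link = 811/838 = 0.967780
Link Mar 2022→Apr 2022:
ΣP(Apr 2022)Q(Mar 2022) = 10×26 + 5×23 + 3×144 = 260 + 115 + 432 = 807
ΣP(Mar 2022)Q(Mar 2022) = 12×26 + 4×23 + 3×144 = 312 + 92 + 432 = 836
link = 807/836 = 0.965311
Chained index = 100 × 1.033048 × 0.967780 × 0.965311 = 96.5083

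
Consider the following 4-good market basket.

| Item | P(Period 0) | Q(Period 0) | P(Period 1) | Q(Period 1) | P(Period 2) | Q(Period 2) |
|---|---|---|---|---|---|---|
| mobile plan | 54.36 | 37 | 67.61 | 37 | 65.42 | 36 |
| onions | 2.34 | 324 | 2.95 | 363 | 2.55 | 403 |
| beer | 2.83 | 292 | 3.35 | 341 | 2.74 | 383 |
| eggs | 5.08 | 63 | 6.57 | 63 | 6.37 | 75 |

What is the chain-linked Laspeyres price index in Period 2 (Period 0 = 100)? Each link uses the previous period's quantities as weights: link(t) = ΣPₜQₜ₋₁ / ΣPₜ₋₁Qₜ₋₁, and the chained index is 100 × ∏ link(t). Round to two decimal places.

Link Period 0→Period 1:
ΣP(Period 1)Q(Period 0) = 67.61×37 + 2.95×324 + 3.35×292 + 6.57×63 = 2501.57 + 955.8 + 978.2 + 413.91 = 4849.48
ΣP(Period 0)Q(Period 0) = 54.36×37 + 2.34×324 + 2.83×292 + 5.08×63 = 2011.32 + 758.16 + 826.36 + 320.04 = 3915.88
link = 4849.48/3915.88 = 1.238414
Link Period 1→Period 2:
ΣP(Period 2)Q(Period 1) = 65.42×37 + 2.55×363 + 2.74×341 + 6.37×63 = 2420.54 + 925.65 + 934.34 + 401.31 = 4681.84
ΣP(Period 1)Q(Period 1) = 67.61×37 + 2.95×363 + 3.35×341 + 6.57×63 = 2501.57 + 1070.85 + 1142.35 + 413.91 = 5128.68
link = 4681.84/5128.68 = 0.912874
Chained index = 100 × 1.238414 × 0.912874 = 113.0516

113.05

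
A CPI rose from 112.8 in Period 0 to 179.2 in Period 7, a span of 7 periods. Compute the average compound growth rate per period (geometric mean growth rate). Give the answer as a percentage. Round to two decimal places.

Growth factor = (179.2/112.8)^(1/7) = (1.588652)^(1/7) = 1.068362
Growth rate = 1.068362 − 1 = 0.068362 = 6.8362%

6.84%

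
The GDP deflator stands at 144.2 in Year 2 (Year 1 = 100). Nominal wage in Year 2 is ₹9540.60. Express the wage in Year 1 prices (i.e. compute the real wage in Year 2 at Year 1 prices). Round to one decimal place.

6616.2

Real = Nominal ÷ (Index/100) = 9540.60 ÷ (144.2/100)
     = 9540.60 ÷ 1.442 = 6616.2275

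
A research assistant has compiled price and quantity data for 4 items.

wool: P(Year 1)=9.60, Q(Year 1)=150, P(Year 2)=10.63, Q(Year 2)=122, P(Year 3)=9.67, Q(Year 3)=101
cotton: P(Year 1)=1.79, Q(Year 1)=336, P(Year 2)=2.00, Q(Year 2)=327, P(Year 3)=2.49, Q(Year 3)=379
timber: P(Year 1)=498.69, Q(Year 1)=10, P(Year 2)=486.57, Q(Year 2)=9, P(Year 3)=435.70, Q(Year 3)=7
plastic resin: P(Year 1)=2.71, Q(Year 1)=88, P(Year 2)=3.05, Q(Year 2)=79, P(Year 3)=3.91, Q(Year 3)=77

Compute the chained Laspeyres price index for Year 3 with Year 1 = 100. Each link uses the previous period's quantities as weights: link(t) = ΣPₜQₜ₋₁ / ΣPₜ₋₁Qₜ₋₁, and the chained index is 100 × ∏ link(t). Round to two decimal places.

Link Year 1→Year 2:
ΣP(Year 2)Q(Year 1) = 10.63×150 + 2.00×336 + 486.57×10 + 3.05×88 = 1594.5 + 672 + 4865.7 + 268.4 = 7400.6
ΣP(Year 1)Q(Year 1) = 9.60×150 + 1.79×336 + 498.69×10 + 2.71×88 = 1440 + 601.44 + 4986.9 + 238.48 = 7266.82
link = 7400.6/7266.82 = 1.018410
Link Year 2→Year 3:
ΣP(Year 3)Q(Year 2) = 9.67×122 + 2.49×327 + 435.70×9 + 3.91×79 = 1179.74 + 814.23 + 3921.3 + 308.89 = 6224.16
ΣP(Year 2)Q(Year 2) = 10.63×122 + 2.00×327 + 486.57×9 + 3.05×79 = 1296.86 + 654 + 4379.13 + 240.95 = 6570.94
link = 6224.16/6570.94 = 0.947225
Chained index = 100 × 1.018410 × 0.947225 = 96.4663

96.47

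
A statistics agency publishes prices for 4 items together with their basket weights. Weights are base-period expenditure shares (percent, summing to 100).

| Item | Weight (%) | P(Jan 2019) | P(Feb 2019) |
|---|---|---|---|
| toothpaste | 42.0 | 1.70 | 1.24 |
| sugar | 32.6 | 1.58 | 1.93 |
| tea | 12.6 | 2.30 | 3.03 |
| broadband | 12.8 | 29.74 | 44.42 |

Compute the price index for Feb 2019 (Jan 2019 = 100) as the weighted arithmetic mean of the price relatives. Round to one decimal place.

toothpaste: 42.0 × (1.24/1.70) = 42.0 × 0.729412 = 30.6353
sugar: 32.6 × (1.93/1.58) = 32.6 × 1.221519 = 39.8215
tea: 12.6 × (3.03/2.30) = 12.6 × 1.317391 = 16.5991
broadband: 12.8 × (44.42/29.74) = 12.8 × 1.493611 = 19.1182
Index = Σ wᵢ·(p₁ᵢ/p₀ᵢ) = 30.6353 + 39.8215 + 16.5991 + 19.1182 = 106.1742

106.2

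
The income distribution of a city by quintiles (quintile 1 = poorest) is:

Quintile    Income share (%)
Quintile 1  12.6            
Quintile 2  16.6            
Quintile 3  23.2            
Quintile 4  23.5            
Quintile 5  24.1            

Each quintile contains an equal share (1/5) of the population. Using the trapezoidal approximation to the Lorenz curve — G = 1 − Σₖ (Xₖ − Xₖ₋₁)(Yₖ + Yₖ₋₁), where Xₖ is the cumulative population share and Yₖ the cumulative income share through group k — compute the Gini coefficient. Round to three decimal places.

0.120

Cumulative income shares Yₖ: 0.1260, 0.2920, 0.5240, 0.7590, 1.0000
Σ (Xₖ−Xₖ₋₁)(Yₖ+Yₖ₋₁) = (1/5)(0.1260+0.0000) + (1/5)(0.2920+0.1260) + (1/5)(0.5240+0.2920) + (1/5)(0.7590+0.5240) + (1/5)(1.0000+0.7590)
  = 0.0252 + 0.0836 + 0.1632 + 0.2566 + 0.3518 = 0.8804
G = 1 − 0.8804 = 0.1196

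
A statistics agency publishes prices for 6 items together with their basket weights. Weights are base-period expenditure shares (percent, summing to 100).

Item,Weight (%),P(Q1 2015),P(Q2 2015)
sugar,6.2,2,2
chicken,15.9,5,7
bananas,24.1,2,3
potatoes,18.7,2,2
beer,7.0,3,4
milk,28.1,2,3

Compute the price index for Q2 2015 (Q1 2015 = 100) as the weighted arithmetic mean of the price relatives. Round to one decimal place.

sugar: 6.2 × (2/2) = 6.2 × 1.000000 = 6.2000
chicken: 15.9 × (7/5) = 15.9 × 1.400000 = 22.2600
bananas: 24.1 × (3/2) = 24.1 × 1.500000 = 36.1500
potatoes: 18.7 × (2/2) = 18.7 × 1.000000 = 18.7000
beer: 7.0 × (4/3) = 7.0 × 1.333333 = 9.3333
milk: 28.1 × (3/2) = 28.1 × 1.500000 = 42.1500
Index = Σ wᵢ·(p₁ᵢ/p₀ᵢ) = 6.2000 + 22.2600 + 36.1500 + 18.7000 + 9.3333 + 42.1500 = 134.7933

134.8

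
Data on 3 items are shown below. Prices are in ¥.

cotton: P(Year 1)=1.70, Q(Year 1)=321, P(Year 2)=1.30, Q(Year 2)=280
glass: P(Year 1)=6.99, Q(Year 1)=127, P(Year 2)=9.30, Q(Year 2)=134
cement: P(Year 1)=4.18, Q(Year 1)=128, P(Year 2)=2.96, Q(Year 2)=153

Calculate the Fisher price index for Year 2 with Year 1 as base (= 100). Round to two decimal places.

Laspeyres component (base-period weights):
ΣP(Year 2)Q(Year 1) = 1.30×321 + 9.30×127 + 2.96×128 = 417.3 + 1181.1 + 378.88 = 1977.28
ΣP(Year 1)Q(Year 1) = 1.70×321 + 6.99×127 + 4.18×128 = 545.7 + 887.73 + 535.04 = 1968.47
L = 1977.28 / 1968.47 × 100 = 100.4476
Paasche component (current-period weights):
ΣP(Year 2)Q(Year 2) = 1.30×280 + 9.30×134 + 2.96×153 = 364 + 1246.2 + 452.88 = 2063.08
ΣP(Year 1)Q(Year 2) = 1.70×280 + 6.99×134 + 4.18×153 = 476 + 936.66 + 639.54 = 2052.2
P = 2063.08 / 2052.2 × 100 = 100.5302
Fisher = √(L × P) = √(100.4476 × 100.5302) = 100.4889

100.49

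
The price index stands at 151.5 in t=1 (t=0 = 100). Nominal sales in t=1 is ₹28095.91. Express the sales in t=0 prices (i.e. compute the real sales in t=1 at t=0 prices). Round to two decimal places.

Real = Nominal ÷ (Index/100) = 28095.91 ÷ (151.5/100)
     = 28095.91 ÷ 1.515 = 18545.1551

18545.16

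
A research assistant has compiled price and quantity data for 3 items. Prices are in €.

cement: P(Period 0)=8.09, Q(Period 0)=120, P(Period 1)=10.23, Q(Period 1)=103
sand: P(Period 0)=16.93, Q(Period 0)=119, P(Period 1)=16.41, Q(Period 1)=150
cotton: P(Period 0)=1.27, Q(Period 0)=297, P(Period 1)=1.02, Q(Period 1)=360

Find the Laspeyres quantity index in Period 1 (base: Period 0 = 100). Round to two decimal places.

Laspeyres quantity index uses base-period prices as weights.
ΣP(Period 0)·Q(Period 1) = 8.09×103 + 16.93×150 + 1.27×360 = 833.27 + 2539.5 + 457.2 = 3829.97
ΣP(Period 0)·Q(Period 0) = 8.09×120 + 16.93×119 + 1.27×297 = 970.8 + 2014.67 + 377.19 = 3362.66
Index = 3829.97 / 3362.66 × 100 = 113.8970

113.90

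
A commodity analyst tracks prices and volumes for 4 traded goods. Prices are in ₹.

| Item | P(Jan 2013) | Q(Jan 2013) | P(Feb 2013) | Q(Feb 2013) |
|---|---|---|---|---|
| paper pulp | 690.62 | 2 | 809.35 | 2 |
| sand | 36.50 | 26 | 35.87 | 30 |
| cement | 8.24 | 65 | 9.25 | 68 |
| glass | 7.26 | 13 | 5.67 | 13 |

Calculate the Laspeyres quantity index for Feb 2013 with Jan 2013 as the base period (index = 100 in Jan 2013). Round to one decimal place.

Laspeyres quantity index uses base-period prices as weights.
ΣP(Jan 2013)·Q(Feb 2013) = 690.62×2 + 36.50×30 + 8.24×68 + 7.26×13 = 1381.24 + 1095 + 560.32 + 94.38 = 3130.94
ΣP(Jan 2013)·Q(Jan 2013) = 690.62×2 + 36.50×26 + 8.24×65 + 7.26×13 = 1381.24 + 949 + 535.6 + 94.38 = 2960.22
Index = 3130.94 / 2960.22 × 100 = 105.7671

105.8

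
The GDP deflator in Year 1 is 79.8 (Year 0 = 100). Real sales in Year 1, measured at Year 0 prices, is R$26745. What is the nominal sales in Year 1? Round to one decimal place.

21342.5

Nominal = Real × (Index/100) = 26745 × (79.8/100)
        = 26745 × 0.798 = 21342.5100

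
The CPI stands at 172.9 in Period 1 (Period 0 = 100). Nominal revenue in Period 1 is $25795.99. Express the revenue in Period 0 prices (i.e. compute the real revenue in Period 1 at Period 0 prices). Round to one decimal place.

Real = Nominal ÷ (Index/100) = 25795.99 ÷ (172.9/100)
     = 25795.99 ÷ 1.729 = 14919.6009

14919.6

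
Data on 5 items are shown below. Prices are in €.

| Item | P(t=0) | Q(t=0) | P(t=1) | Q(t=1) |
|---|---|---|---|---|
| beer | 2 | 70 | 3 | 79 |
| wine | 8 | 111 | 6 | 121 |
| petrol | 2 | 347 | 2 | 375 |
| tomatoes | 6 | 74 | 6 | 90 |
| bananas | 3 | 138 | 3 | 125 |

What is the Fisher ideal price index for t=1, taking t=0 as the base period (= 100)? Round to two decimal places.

Laspeyres component (base-period weights):
ΣP(t=1)Q(t=0) = 3×70 + 6×111 + 2×347 + 6×74 + 3×138 = 210 + 666 + 694 + 444 + 414 = 2428
ΣP(t=0)Q(t=0) = 2×70 + 8×111 + 2×347 + 6×74 + 3×138 = 140 + 888 + 694 + 444 + 414 = 2580
L = 2428 / 2580 × 100 = 94.1085
Paasche component (current-period weights):
ΣP(t=1)Q(t=1) = 3×79 + 6×121 + 2×375 + 6×90 + 3×125 = 237 + 726 + 750 + 540 + 375 = 2628
ΣP(t=0)Q(t=1) = 2×79 + 8×121 + 2×375 + 6×90 + 3×125 = 158 + 968 + 750 + 540 + 375 = 2791
P = 2628 / 2791 × 100 = 94.1598
Fisher = √(L × P) = √(94.1085 × 94.1598) = 94.1342

94.13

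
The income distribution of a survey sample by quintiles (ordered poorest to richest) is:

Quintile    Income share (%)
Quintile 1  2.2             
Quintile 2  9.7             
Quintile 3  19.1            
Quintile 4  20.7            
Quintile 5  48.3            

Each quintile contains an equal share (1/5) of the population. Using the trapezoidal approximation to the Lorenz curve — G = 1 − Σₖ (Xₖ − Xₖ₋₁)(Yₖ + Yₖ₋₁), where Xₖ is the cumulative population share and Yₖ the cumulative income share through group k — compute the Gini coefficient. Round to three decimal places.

Cumulative income shares Yₖ: 0.0220, 0.1190, 0.3100, 0.5170, 1.0000
Σ (Xₖ−Xₖ₋₁)(Yₖ+Yₖ₋₁) = (1/5)(0.0220+0.0000) + (1/5)(0.1190+0.0220) + (1/5)(0.3100+0.1190) + (1/5)(0.5170+0.3100) + (1/5)(1.0000+0.5170)
  = 0.0044 + 0.0282 + 0.0858 + 0.1654 + 0.3034 = 0.5872
G = 1 − 0.5872 = 0.4128

0.413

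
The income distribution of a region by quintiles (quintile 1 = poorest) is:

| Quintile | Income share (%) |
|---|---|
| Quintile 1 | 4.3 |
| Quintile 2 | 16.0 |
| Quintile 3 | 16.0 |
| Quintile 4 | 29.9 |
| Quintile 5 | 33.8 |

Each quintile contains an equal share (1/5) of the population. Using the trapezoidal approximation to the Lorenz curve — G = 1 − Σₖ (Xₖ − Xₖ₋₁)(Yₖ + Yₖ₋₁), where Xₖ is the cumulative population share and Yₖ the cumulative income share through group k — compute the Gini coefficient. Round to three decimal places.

Cumulative income shares Yₖ: 0.0430, 0.2030, 0.3630, 0.6620, 1.0000
Σ (Xₖ−Xₖ₋₁)(Yₖ+Yₖ₋₁) = (1/5)(0.0430+0.0000) + (1/5)(0.2030+0.0430) + (1/5)(0.3630+0.2030) + (1/5)(0.6620+0.3630) + (1/5)(1.0000+0.6620)
  = 0.0086 + 0.0492 + 0.1132 + 0.2050 + 0.3324 = 0.7084
G = 1 − 0.7084 = 0.2916

0.292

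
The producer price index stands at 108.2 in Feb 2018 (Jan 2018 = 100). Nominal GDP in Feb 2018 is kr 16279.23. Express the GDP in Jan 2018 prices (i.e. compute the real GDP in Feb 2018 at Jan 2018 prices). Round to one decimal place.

Real = Nominal ÷ (Index/100) = 16279.23 ÷ (108.2/100)
     = 16279.23 ÷ 1.082 = 15045.4991

15045.5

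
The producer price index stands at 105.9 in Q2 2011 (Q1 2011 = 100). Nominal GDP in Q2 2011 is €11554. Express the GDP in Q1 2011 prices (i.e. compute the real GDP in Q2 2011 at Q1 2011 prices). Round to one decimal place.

Real = Nominal ÷ (Index/100) = 11554 ÷ (105.9/100)
     = 11554 ÷ 1.059 = 10910.2927

10910.3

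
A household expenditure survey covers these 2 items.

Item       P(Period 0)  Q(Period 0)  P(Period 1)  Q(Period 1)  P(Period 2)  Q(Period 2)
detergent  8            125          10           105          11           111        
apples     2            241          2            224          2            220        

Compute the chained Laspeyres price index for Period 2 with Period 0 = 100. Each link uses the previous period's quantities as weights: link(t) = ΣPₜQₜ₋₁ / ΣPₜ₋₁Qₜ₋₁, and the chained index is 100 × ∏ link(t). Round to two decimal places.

125.06

Link Period 0→Period 1:
ΣP(Period 1)Q(Period 0) = 10×125 + 2×241 = 1250 + 482 = 1732
ΣP(Period 0)Q(Period 0) = 8×125 + 2×241 = 1000 + 482 = 1482
link = 1732/1482 = 1.168691
Link Period 1→Period 2:
ΣP(Period 2)Q(Period 1) = 11×105 + 2×224 = 1155 + 448 = 1603
ΣP(Period 1)Q(Period 1) = 10×105 + 2×224 = 1050 + 448 = 1498
link = 1603/1498 = 1.070093
Chained index = 100 × 1.168691 × 1.070093 = 125.0609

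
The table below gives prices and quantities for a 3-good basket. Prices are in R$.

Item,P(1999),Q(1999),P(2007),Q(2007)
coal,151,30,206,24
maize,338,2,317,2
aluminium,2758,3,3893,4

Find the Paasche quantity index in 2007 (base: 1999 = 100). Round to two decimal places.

Paasche quantity index uses current-period prices as weights.
ΣP(2007)·Q(2007) = 206×24 + 317×2 + 3893×4 = 4944 + 634 + 15572 = 21150
ΣP(2007)·Q(1999) = 206×30 + 317×2 + 3893×3 = 6180 + 634 + 11679 = 18493
Index = 21150 / 18493 × 100 = 114.3676

114.37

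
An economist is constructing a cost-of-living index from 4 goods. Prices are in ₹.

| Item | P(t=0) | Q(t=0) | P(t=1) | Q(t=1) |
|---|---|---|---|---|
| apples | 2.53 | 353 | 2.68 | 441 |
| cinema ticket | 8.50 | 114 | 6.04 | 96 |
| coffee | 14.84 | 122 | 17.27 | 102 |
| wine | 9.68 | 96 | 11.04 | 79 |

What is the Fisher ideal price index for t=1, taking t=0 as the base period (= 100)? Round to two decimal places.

Laspeyres component (base-period weights):
ΣP(t=1)Q(t=0) = 2.68×353 + 6.04×114 + 17.27×122 + 11.04×96 = 946.04 + 688.56 + 2106.94 + 1059.84 = 4801.38
ΣP(t=0)Q(t=0) = 2.53×353 + 8.50×114 + 14.84×122 + 9.68×96 = 893.09 + 969 + 1810.48 + 929.28 = 4601.85
L = 4801.38 / 4601.85 × 100 = 104.3359
Paasche component (current-period weights):
ΣP(t=1)Q(t=1) = 2.68×441 + 6.04×96 + 17.27×102 + 11.04×79 = 1181.88 + 579.84 + 1761.54 + 872.16 = 4395.42
ΣP(t=0)Q(t=1) = 2.53×441 + 8.50×96 + 14.84×102 + 9.68×79 = 1115.73 + 816 + 1513.68 + 764.72 = 4210.13
P = 4395.42 / 4210.13 × 100 = 104.4011
Fisher = √(L × P) = √(104.3359 × 104.4011) = 104.3685

104.37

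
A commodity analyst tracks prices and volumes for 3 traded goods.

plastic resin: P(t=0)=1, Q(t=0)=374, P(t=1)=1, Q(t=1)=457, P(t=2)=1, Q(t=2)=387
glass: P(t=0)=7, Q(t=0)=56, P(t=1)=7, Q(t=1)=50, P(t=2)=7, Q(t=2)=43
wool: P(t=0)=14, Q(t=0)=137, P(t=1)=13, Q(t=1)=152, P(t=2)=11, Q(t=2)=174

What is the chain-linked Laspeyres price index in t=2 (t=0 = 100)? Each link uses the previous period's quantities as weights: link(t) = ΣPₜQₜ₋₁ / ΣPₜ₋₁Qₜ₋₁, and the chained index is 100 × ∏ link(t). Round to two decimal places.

84.53

Link t=0→t=1:
ΣP(t=1)Q(t=0) = 1×374 + 7×56 + 13×137 = 374 + 392 + 1781 = 2547
ΣP(t=0)Q(t=0) = 1×374 + 7×56 + 14×137 = 374 + 392 + 1918 = 2684
link = 2547/2684 = 0.948957
Link t=1→t=2:
ΣP(t=2)Q(t=1) = 1×457 + 7×50 + 11×152 = 457 + 350 + 1672 = 2479
ΣP(t=1)Q(t=1) = 1×457 + 7×50 + 13×152 = 457 + 350 + 1976 = 2783
link = 2479/2783 = 0.890765
Chained index = 100 × 0.948957 × 0.890765 = 84.5298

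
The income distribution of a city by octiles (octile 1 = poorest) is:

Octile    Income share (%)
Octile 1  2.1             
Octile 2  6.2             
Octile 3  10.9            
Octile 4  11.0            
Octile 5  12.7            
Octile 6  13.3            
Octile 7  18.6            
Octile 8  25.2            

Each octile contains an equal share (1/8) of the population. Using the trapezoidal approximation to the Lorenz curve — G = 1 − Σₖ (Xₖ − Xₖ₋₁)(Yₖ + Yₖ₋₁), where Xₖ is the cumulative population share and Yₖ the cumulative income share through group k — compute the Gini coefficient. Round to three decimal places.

0.291

Cumulative income shares Yₖ: 0.0210, 0.0830, 0.1920, 0.3020, 0.4290, 0.5620, 0.7480, 1.0000
Σ (Xₖ−Xₖ₋₁)(Yₖ+Yₖ₋₁) = (1/8)(0.0210+0.0000) + (1/8)(0.0830+0.0210) + (1/8)(0.1920+0.0830) + (1/8)(0.3020+0.1920) + (1/8)(0.4290+0.3020) + (1/8)(0.5620+0.4290) + (1/8)(0.7480+0.5620) + (1/8)(1.0000+0.7480)
  = 0.0026 + 0.0130 + 0.0344 + 0.0617 + 0.0914 + 0.1239 + 0.1638 + 0.2185 = 0.7093
G = 1 − 0.7093 = 0.2907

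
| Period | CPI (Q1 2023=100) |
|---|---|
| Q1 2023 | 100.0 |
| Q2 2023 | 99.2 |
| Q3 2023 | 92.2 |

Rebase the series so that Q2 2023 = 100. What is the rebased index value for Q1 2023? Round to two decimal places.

Rebased(Q1 2023) = 100.0 / 99.2 × 100 = 100.8065

100.81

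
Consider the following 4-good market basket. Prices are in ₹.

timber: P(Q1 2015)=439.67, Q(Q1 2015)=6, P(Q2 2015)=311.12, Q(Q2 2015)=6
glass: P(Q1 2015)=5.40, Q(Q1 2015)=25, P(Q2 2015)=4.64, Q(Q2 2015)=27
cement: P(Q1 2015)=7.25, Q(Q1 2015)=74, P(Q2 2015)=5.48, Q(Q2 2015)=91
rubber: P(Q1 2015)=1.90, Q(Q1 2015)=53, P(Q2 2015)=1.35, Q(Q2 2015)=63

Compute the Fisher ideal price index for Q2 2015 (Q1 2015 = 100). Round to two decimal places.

Laspeyres component (base-period weights):
ΣP(Q2 2015)Q(Q1 2015) = 311.12×6 + 4.64×25 + 5.48×74 + 1.35×53 = 1866.72 + 116 + 405.52 + 71.55 = 2459.79
ΣP(Q1 2015)Q(Q1 2015) = 439.67×6 + 5.40×25 + 7.25×74 + 1.90×53 = 2638.02 + 135 + 536.5 + 100.7 = 3410.22
L = 2459.79 / 3410.22 × 100 = 72.1300
Paasche component (current-period weights):
ΣP(Q2 2015)Q(Q2 2015) = 311.12×6 + 4.64×27 + 5.48×91 + 1.35×63 = 1866.72 + 125.28 + 498.68 + 85.05 = 2575.73
ΣP(Q1 2015)Q(Q2 2015) = 439.67×6 + 5.40×27 + 7.25×91 + 1.90×63 = 2638.02 + 145.8 + 659.75 + 119.7 = 3563.27
P = 2575.73 / 3563.27 × 100 = 72.2856
Fisher = √(L × P) = √(72.1300 × 72.2856) = 72.2077

72.21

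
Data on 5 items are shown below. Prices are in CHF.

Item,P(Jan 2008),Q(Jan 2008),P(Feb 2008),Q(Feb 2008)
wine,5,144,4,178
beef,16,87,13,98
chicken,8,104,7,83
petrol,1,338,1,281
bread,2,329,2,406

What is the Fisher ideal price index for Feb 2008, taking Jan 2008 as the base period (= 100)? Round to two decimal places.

Laspeyres component (base-period weights):
ΣP(Feb 2008)Q(Jan 2008) = 4×144 + 13×87 + 7×104 + 1×338 + 2×329 = 576 + 1131 + 728 + 338 + 658 = 3431
ΣP(Jan 2008)Q(Jan 2008) = 5×144 + 16×87 + 8×104 + 1×338 + 2×329 = 720 + 1392 + 832 + 338 + 658 = 3940
L = 3431 / 3940 × 100 = 87.0812
Paasche component (current-period weights):
ΣP(Feb 2008)Q(Feb 2008) = 4×178 + 13×98 + 7×83 + 1×281 + 2×406 = 712 + 1274 + 581 + 281 + 812 = 3660
ΣP(Jan 2008)Q(Feb 2008) = 5×178 + 16×98 + 8×83 + 1×281 + 2×406 = 890 + 1568 + 664 + 281 + 812 = 4215
P = 3660 / 4215 × 100 = 86.8327
Fisher = √(L × P) = √(87.0812 × 86.8327) = 86.9569

86.96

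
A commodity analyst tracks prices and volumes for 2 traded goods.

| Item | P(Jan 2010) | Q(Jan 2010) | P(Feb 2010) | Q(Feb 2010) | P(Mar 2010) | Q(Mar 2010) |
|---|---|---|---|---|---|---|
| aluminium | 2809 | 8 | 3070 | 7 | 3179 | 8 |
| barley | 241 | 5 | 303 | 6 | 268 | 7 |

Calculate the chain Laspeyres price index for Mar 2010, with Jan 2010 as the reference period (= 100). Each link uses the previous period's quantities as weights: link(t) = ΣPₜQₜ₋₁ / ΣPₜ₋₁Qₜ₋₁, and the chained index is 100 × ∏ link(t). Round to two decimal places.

Link Jan 2010→Feb 2010:
ΣP(Feb 2010)Q(Jan 2010) = 3070×8 + 303×5 = 24560 + 1515 = 26075
ΣP(Jan 2010)Q(Jan 2010) = 2809×8 + 241×5 = 22472 + 1205 = 23677
link = 26075/23677 = 1.101280
Link Feb 2010→Mar 2010:
ΣP(Mar 2010)Q(Feb 2010) = 3179×7 + 268×6 = 22253 + 1608 = 23861
ΣP(Feb 2010)Q(Feb 2010) = 3070×7 + 303×6 = 21490 + 1818 = 23308
link = 23861/23308 = 1.023726
Chained index = 100 × 1.101280 × 1.023726 = 112.7408

112.74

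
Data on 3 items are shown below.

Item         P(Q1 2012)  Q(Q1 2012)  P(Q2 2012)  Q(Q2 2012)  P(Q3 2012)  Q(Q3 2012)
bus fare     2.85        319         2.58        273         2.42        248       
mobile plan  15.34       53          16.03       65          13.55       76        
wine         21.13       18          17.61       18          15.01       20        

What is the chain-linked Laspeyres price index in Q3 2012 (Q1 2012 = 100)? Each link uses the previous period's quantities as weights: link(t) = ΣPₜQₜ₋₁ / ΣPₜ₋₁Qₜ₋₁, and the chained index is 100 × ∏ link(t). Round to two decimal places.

Link Q1 2012→Q2 2012:
ΣP(Q2 2012)Q(Q1 2012) = 2.58×319 + 16.03×53 + 17.61×18 = 823.02 + 849.59 + 316.98 = 1989.59
ΣP(Q1 2012)Q(Q1 2012) = 2.85×319 + 15.34×53 + 21.13×18 = 909.15 + 813.02 + 380.34 = 2102.51
link = 1989.59/2102.51 = 0.946293
Link Q2 2012→Q3 2012:
ΣP(Q3 2012)Q(Q2 2012) = 2.42×273 + 13.55×65 + 15.01×18 = 660.66 + 880.75 + 270.18 = 1811.59
ΣP(Q2 2012)Q(Q2 2012) = 2.58×273 + 16.03×65 + 17.61×18 = 704.34 + 1041.95 + 316.98 = 2063.27
link = 1811.59/2063.27 = 0.878019
Chained index = 100 × 0.946293 × 0.878019 = 83.0863

83.09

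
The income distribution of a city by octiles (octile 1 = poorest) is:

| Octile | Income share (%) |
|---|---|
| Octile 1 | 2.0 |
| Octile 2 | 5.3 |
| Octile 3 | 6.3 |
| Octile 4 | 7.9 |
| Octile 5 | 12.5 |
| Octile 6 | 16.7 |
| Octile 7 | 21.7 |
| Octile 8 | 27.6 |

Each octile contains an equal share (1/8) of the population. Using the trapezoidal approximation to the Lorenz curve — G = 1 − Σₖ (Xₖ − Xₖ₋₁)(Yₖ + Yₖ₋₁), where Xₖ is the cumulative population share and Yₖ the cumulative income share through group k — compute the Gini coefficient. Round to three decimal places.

Cumulative income shares Yₖ: 0.0200, 0.0730, 0.1360, 0.2150, 0.3400, 0.5070, 0.7240, 1.0000
Σ (Xₖ−Xₖ₋₁)(Yₖ+Yₖ₋₁) = (1/8)(0.0200+0.0000) + (1/8)(0.0730+0.0200) + (1/8)(0.1360+0.0730) + (1/8)(0.2150+0.1360) + (1/8)(0.3400+0.2150) + (1/8)(0.5070+0.3400) + (1/8)(0.7240+0.5070) + (1/8)(1.0000+0.7240)
  = 0.0025 + 0.0116 + 0.0261 + 0.0439 + 0.0694 + 0.1059 + 0.1539 + 0.2155 = 0.6288
G = 1 − 0.6288 = 0.3712

0.371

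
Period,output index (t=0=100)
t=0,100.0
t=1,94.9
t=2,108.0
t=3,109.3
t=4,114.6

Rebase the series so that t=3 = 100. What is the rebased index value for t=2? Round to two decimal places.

Rebased(t=2) = 108.0 / 109.3 × 100 = 98.8106

98.81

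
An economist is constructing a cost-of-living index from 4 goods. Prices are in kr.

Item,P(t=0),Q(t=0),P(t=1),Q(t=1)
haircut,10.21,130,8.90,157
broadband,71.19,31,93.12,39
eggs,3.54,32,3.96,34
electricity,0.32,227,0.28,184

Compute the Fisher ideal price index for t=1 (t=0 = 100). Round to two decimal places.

Laspeyres component (base-period weights):
ΣP(t=1)Q(t=0) = 8.90×130 + 93.12×31 + 3.96×32 + 0.28×227 = 1157 + 2886.72 + 126.72 + 63.56 = 4234
ΣP(t=0)Q(t=0) = 10.21×130 + 71.19×31 + 3.54×32 + 0.32×227 = 1327.3 + 2206.89 + 113.28 + 72.64 = 3720.11
L = 4234 / 3720.11 × 100 = 113.8138
Paasche component (current-period weights):
ΣP(t=1)Q(t=1) = 8.90×157 + 93.12×39 + 3.96×34 + 0.28×184 = 1397.3 + 3631.68 + 134.64 + 51.52 = 5215.14
ΣP(t=0)Q(t=1) = 10.21×157 + 71.19×39 + 3.54×34 + 0.32×184 = 1602.97 + 2776.41 + 120.36 + 58.88 = 4558.62
P = 5215.14 / 4558.62 × 100 = 114.4017
Fisher = √(L × P) = √(113.8138 × 114.4017) = 114.1074

114.11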